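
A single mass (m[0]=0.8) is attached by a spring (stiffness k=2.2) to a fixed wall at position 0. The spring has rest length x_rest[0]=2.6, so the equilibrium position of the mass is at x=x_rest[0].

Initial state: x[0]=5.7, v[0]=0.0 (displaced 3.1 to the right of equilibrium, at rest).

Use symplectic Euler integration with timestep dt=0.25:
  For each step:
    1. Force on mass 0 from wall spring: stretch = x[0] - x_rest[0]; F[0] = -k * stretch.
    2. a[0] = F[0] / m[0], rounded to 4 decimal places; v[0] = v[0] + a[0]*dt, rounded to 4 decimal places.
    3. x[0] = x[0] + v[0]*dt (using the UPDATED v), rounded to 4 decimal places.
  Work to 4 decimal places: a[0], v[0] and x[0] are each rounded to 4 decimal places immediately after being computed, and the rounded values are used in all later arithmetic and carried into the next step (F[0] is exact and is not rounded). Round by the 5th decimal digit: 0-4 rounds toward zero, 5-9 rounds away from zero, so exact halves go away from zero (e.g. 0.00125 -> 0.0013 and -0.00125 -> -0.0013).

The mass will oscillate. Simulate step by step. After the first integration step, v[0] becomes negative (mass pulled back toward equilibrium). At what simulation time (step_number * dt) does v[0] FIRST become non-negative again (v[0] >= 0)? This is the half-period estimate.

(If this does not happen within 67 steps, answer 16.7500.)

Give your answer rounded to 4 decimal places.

Step 0: x=[5.7000] v=[0.0000]
Step 1: x=[5.1672] v=[-2.1313]
Step 2: x=[4.1931] v=[-3.8963]
Step 3: x=[2.9452] v=[-4.9916]
Step 4: x=[1.6380] v=[-5.2289]
Step 5: x=[0.4961] v=[-4.5675]
Step 6: x=[-0.2842] v=[-3.1211]
Step 7: x=[-0.5688] v=[-1.1382]
Step 8: x=[-0.3087] v=[1.0404]
First v>=0 after going negative at step 8, time=2.0000

Answer: 2.0000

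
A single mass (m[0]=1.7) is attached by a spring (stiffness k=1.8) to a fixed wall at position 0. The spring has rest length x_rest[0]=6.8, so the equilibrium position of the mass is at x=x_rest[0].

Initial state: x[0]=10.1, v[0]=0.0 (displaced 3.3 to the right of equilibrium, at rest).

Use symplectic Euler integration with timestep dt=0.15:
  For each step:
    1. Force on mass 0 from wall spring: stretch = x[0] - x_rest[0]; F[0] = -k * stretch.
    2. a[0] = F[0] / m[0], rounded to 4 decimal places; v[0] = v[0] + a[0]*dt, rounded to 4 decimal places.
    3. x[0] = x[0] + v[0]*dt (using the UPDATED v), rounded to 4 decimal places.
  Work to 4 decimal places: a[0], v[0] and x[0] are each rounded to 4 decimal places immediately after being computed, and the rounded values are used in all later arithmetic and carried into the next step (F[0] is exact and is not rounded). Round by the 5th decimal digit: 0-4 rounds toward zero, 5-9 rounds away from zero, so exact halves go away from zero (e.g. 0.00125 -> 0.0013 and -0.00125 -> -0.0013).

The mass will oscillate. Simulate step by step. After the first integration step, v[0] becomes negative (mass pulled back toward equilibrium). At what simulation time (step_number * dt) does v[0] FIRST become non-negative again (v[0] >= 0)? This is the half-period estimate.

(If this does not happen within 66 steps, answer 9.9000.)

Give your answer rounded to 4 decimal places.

Step 0: x=[10.1000] v=[0.0000]
Step 1: x=[10.0214] v=[-0.5241]
Step 2: x=[9.8660] v=[-1.0357]
Step 3: x=[9.6376] v=[-1.5227]
Step 4: x=[9.3416] v=[-1.9734]
Step 5: x=[8.9850] v=[-2.3771]
Step 6: x=[8.5764] v=[-2.7241]
Step 7: x=[8.1255] v=[-3.0062]
Step 8: x=[7.6430] v=[-3.2167]
Step 9: x=[7.1404] v=[-3.3506]
Step 10: x=[6.6297] v=[-3.4047]
Step 11: x=[6.1230] v=[-3.3777]
Step 12: x=[5.6325] v=[-3.2702]
Step 13: x=[5.1698] v=[-3.0848]
Step 14: x=[4.7459] v=[-2.8259]
Step 15: x=[4.3709] v=[-2.4997]
Step 16: x=[4.0538] v=[-2.1139]
Step 17: x=[3.8021] v=[-1.6777]
Step 18: x=[3.6219] v=[-1.2016]
Step 19: x=[3.5174] v=[-0.6969]
Step 20: x=[3.4911] v=[-0.1755]
Step 21: x=[3.5436] v=[0.3500]
First v>=0 after going negative at step 21, time=3.1500

Answer: 3.1500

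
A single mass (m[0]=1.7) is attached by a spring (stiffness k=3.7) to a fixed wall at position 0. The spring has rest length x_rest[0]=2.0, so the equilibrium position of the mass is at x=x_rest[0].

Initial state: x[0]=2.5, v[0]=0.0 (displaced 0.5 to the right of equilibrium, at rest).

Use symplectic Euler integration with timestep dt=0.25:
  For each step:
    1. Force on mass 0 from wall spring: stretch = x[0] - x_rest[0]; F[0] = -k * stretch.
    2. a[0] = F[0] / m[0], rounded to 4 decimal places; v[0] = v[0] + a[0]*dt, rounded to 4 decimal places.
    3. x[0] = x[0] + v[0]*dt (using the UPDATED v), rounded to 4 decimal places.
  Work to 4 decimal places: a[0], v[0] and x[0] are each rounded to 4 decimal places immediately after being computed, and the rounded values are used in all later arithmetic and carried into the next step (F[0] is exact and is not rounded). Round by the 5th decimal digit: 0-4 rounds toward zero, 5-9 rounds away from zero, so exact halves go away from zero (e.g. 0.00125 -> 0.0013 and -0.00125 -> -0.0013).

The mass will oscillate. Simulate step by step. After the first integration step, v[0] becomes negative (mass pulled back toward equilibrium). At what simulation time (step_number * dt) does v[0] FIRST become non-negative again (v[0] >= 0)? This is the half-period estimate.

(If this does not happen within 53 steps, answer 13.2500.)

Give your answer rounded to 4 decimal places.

Answer: 2.2500

Derivation:
Step 0: x=[2.5000] v=[0.0000]
Step 1: x=[2.4320] v=[-0.2721]
Step 2: x=[2.3052] v=[-0.5072]
Step 3: x=[2.1369] v=[-0.6733]
Step 4: x=[1.9500] v=[-0.7478]
Step 5: x=[1.7699] v=[-0.7206]
Step 6: x=[1.6211] v=[-0.5954]
Step 7: x=[1.5238] v=[-0.3892]
Step 8: x=[1.4913] v=[-0.1301]
Step 9: x=[1.5280] v=[0.1467]
First v>=0 after going negative at step 9, time=2.2500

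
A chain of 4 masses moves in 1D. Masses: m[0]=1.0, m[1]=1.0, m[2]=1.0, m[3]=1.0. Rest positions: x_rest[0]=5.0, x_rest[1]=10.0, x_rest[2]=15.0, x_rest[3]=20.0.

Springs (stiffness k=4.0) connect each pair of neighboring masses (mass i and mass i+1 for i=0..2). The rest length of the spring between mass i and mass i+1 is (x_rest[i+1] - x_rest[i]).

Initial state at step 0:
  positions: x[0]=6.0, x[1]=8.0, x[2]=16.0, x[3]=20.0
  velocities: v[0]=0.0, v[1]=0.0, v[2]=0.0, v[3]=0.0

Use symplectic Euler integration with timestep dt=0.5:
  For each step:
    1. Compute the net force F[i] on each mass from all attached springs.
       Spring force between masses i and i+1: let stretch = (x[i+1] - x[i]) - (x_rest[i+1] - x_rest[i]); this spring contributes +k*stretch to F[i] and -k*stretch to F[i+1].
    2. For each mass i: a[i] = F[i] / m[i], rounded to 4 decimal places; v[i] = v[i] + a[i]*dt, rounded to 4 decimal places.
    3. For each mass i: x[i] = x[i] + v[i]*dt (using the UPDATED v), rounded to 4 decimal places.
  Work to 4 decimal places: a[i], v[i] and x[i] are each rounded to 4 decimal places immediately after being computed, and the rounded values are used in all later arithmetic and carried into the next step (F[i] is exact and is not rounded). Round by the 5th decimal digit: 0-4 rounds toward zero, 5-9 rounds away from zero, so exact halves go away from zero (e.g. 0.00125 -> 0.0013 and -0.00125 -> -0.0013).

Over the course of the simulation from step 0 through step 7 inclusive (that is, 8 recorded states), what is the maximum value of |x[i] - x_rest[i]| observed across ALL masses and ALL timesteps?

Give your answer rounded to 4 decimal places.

Answer: 4.0000

Derivation:
Step 0: x=[6.0000 8.0000 16.0000 20.0000] v=[0.0000 0.0000 0.0000 0.0000]
Step 1: x=[3.0000 14.0000 12.0000 21.0000] v=[-6.0000 12.0000 -8.0000 2.0000]
Step 2: x=[6.0000 7.0000 19.0000 18.0000] v=[6.0000 -14.0000 14.0000 -6.0000]
Step 3: x=[5.0000 11.0000 13.0000 21.0000] v=[-2.0000 8.0000 -12.0000 6.0000]
Step 4: x=[5.0000 11.0000 13.0000 21.0000] v=[0.0000 0.0000 0.0000 0.0000]
Step 5: x=[6.0000 7.0000 19.0000 18.0000] v=[2.0000 -8.0000 12.0000 -6.0000]
Step 6: x=[3.0000 14.0000 12.0000 21.0000] v=[-6.0000 14.0000 -14.0000 6.0000]
Step 7: x=[6.0000 8.0000 16.0000 20.0000] v=[6.0000 -12.0000 8.0000 -2.0000]
Max displacement = 4.0000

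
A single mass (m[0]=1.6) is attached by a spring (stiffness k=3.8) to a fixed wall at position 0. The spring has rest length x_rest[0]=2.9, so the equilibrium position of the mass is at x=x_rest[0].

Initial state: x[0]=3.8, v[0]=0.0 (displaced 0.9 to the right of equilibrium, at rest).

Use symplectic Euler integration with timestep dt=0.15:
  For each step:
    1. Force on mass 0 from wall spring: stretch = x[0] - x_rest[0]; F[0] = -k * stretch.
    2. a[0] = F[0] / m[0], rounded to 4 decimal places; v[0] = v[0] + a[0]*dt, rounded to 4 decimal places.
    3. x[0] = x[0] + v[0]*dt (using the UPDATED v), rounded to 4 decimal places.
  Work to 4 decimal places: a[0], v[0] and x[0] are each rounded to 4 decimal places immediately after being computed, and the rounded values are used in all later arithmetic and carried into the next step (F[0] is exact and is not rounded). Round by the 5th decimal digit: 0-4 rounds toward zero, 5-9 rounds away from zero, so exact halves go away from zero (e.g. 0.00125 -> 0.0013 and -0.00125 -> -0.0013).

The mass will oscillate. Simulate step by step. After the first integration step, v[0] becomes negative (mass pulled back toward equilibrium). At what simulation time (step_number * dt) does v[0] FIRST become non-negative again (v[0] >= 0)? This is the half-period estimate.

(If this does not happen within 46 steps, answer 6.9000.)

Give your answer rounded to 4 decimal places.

Answer: 2.1000

Derivation:
Step 0: x=[3.8000] v=[0.0000]
Step 1: x=[3.7519] v=[-0.3206]
Step 2: x=[3.6583] v=[-0.6241]
Step 3: x=[3.5242] v=[-0.8943]
Step 4: x=[3.3567] v=[-1.1167]
Step 5: x=[3.1648] v=[-1.2794]
Step 6: x=[2.9587] v=[-1.3737]
Step 7: x=[2.7495] v=[-1.3946]
Step 8: x=[2.5484] v=[-1.3410]
Step 9: x=[2.3660] v=[-1.2157]
Step 10: x=[2.2122] v=[-1.0255]
Step 11: x=[2.0951] v=[-0.7805]
Step 12: x=[2.0210] v=[-0.4938]
Step 13: x=[1.9939] v=[-0.1807]
Step 14: x=[2.0152] v=[0.1421]
First v>=0 after going negative at step 14, time=2.1000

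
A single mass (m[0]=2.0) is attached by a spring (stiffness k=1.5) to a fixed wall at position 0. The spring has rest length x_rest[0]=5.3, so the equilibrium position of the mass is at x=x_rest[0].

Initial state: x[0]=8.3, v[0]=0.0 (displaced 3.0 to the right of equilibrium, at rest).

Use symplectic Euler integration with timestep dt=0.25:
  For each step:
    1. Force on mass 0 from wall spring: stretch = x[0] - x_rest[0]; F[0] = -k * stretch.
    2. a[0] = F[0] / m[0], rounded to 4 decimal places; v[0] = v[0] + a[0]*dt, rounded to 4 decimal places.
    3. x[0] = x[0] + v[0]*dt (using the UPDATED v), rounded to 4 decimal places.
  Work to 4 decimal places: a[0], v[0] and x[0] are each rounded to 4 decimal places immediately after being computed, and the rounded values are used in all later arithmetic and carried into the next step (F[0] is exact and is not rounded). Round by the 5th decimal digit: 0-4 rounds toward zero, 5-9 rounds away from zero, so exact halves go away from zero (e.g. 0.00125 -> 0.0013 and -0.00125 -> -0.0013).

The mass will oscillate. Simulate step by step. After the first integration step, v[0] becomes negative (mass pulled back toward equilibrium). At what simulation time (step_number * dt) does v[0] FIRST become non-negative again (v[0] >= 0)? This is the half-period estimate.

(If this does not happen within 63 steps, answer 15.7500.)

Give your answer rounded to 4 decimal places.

Step 0: x=[8.3000] v=[0.0000]
Step 1: x=[8.1594] v=[-0.5625]
Step 2: x=[7.8847] v=[-1.0987]
Step 3: x=[7.4889] v=[-1.5833]
Step 4: x=[6.9905] v=[-1.9937]
Step 5: x=[6.4128] v=[-2.3107]
Step 6: x=[5.7830] v=[-2.5194]
Step 7: x=[5.1305] v=[-2.6100]
Step 8: x=[4.4860] v=[-2.5782]
Step 9: x=[3.8796] v=[-2.4256]
Step 10: x=[3.3398] v=[-2.1593]
Step 11: x=[2.8919] v=[-1.7918]
Step 12: x=[2.5568] v=[-1.3403]
Step 13: x=[2.3503] v=[-0.8260]
Step 14: x=[2.2821] v=[-0.2729]
Step 15: x=[2.3554] v=[0.2930]
First v>=0 after going negative at step 15, time=3.7500

Answer: 3.7500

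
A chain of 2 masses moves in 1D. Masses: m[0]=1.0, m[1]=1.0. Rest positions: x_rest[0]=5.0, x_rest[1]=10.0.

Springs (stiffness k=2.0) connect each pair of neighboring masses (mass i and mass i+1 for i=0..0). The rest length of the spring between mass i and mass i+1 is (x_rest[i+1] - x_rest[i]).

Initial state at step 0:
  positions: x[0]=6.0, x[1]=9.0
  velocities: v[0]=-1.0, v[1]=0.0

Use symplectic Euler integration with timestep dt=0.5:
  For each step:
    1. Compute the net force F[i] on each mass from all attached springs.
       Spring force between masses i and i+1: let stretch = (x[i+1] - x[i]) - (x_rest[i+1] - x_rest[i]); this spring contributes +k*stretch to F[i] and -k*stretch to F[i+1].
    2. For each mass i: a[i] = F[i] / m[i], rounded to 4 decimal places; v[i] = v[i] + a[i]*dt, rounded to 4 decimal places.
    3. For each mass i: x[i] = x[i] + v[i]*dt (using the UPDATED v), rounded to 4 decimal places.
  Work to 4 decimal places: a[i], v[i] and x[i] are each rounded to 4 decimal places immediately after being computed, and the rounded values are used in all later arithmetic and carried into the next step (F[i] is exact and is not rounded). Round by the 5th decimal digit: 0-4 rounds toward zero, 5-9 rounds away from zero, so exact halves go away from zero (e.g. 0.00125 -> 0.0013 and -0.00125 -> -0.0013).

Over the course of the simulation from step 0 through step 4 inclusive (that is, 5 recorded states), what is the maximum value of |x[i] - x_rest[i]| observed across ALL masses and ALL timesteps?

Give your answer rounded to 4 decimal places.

Step 0: x=[6.0000 9.0000] v=[-1.0000 0.0000]
Step 1: x=[4.5000 10.0000] v=[-3.0000 2.0000]
Step 2: x=[3.2500 10.7500] v=[-2.5000 1.5000]
Step 3: x=[3.2500 10.2500] v=[0.0000 -1.0000]
Step 4: x=[4.2500 8.7500] v=[2.0000 -3.0000]
Max displacement = 1.7500

Answer: 1.7500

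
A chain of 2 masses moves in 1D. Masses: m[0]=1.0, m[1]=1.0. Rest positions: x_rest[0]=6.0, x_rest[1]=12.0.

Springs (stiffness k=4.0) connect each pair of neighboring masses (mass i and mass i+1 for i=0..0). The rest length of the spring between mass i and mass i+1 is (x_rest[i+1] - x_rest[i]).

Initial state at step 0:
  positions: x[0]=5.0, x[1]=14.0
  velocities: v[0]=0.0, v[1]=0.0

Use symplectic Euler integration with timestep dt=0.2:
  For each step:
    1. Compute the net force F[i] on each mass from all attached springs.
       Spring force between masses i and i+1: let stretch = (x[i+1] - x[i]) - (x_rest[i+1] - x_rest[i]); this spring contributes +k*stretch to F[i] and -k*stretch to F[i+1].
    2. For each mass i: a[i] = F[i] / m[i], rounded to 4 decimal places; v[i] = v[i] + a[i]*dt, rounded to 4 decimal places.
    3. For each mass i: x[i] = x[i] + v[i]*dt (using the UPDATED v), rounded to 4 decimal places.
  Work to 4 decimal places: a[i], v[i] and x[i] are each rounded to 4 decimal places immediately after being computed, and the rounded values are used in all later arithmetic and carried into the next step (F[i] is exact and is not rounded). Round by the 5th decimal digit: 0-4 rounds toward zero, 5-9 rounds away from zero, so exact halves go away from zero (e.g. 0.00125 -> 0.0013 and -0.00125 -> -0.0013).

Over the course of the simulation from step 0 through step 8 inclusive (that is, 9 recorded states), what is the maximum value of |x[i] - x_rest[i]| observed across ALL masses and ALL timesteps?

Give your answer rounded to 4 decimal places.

Step 0: x=[5.0000 14.0000] v=[0.0000 0.0000]
Step 1: x=[5.4800 13.5200] v=[2.4000 -2.4000]
Step 2: x=[6.2864 12.7136] v=[4.0320 -4.0320]
Step 3: x=[7.1612 11.8388] v=[4.3738 -4.3738]
Step 4: x=[7.8244 11.1756] v=[3.3159 -3.3159]
Step 5: x=[8.0638 10.9362] v=[1.1969 -1.1969]
Step 6: x=[7.8028 11.1972] v=[-1.3052 1.3052]
Step 7: x=[7.1249 11.8751] v=[-3.3897 3.3897]
Step 8: x=[6.2470 12.7530] v=[-4.3895 4.3895]
Max displacement = 2.0638

Answer: 2.0638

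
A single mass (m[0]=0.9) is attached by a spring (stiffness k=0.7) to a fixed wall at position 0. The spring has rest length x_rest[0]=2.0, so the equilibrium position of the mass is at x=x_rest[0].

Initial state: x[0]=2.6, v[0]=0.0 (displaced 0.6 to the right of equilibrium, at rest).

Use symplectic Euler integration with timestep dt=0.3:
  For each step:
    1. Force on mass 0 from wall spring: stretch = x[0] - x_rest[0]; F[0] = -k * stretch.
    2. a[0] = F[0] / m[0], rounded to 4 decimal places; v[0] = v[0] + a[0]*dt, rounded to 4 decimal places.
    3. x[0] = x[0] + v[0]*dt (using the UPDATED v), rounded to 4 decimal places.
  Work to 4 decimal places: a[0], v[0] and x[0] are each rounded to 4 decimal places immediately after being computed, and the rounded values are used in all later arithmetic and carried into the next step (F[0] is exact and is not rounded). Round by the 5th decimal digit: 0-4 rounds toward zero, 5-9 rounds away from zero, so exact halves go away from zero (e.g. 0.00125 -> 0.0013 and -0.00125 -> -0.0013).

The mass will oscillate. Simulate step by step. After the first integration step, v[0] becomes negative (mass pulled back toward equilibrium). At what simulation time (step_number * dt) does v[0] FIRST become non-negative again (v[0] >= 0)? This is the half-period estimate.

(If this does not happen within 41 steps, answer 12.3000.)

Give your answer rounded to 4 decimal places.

Answer: 3.6000

Derivation:
Step 0: x=[2.6000] v=[0.0000]
Step 1: x=[2.5580] v=[-0.1400]
Step 2: x=[2.4769] v=[-0.2702]
Step 3: x=[2.3625] v=[-0.3815]
Step 4: x=[2.2227] v=[-0.4661]
Step 5: x=[2.0673] v=[-0.5181]
Step 6: x=[1.9072] v=[-0.5338]
Step 7: x=[1.7536] v=[-0.5121]
Step 8: x=[1.6172] v=[-0.4546]
Step 9: x=[1.5076] v=[-0.3653]
Step 10: x=[1.4325] v=[-0.2504]
Step 11: x=[1.3971] v=[-0.1180]
Step 12: x=[1.4039] v=[0.0227]
First v>=0 after going negative at step 12, time=3.6000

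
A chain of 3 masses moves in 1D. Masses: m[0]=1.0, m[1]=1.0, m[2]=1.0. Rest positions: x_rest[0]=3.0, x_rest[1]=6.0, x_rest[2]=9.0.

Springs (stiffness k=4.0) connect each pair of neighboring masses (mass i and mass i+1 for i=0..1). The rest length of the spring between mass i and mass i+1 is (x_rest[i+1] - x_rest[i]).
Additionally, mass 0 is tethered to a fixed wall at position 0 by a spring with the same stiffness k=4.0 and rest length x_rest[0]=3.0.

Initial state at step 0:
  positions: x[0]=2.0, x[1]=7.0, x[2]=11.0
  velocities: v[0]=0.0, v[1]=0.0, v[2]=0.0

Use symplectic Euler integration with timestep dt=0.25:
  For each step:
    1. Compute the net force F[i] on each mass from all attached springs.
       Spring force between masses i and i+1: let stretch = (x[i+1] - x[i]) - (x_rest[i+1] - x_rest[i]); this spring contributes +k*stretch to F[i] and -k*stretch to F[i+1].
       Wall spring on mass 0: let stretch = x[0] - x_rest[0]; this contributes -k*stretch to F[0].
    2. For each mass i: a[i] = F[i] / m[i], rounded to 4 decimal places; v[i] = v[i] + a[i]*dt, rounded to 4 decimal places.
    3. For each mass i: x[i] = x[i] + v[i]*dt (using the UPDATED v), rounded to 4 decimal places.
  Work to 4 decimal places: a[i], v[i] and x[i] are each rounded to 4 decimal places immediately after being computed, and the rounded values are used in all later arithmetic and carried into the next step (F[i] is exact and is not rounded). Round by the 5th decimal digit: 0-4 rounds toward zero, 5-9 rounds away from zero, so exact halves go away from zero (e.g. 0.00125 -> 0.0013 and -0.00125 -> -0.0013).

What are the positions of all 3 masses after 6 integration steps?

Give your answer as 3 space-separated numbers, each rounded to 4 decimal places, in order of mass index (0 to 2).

Step 0: x=[2.0000 7.0000 11.0000] v=[0.0000 0.0000 0.0000]
Step 1: x=[2.7500 6.7500 10.7500] v=[3.0000 -1.0000 -1.0000]
Step 2: x=[3.8125 6.5000 10.2500] v=[4.2500 -1.0000 -2.0000]
Step 3: x=[4.5938 6.5156 9.5625] v=[3.1250 0.0625 -2.7500]
Step 4: x=[4.7071 6.8125 8.8633] v=[0.4530 1.1876 -2.7969]
Step 5: x=[4.1699 7.0958 8.4014] v=[-2.1487 1.1330 -1.8477]
Step 6: x=[3.3217 6.9740 8.3631] v=[-3.3927 -0.4873 -0.1533]

Answer: 3.3217 6.9740 8.3631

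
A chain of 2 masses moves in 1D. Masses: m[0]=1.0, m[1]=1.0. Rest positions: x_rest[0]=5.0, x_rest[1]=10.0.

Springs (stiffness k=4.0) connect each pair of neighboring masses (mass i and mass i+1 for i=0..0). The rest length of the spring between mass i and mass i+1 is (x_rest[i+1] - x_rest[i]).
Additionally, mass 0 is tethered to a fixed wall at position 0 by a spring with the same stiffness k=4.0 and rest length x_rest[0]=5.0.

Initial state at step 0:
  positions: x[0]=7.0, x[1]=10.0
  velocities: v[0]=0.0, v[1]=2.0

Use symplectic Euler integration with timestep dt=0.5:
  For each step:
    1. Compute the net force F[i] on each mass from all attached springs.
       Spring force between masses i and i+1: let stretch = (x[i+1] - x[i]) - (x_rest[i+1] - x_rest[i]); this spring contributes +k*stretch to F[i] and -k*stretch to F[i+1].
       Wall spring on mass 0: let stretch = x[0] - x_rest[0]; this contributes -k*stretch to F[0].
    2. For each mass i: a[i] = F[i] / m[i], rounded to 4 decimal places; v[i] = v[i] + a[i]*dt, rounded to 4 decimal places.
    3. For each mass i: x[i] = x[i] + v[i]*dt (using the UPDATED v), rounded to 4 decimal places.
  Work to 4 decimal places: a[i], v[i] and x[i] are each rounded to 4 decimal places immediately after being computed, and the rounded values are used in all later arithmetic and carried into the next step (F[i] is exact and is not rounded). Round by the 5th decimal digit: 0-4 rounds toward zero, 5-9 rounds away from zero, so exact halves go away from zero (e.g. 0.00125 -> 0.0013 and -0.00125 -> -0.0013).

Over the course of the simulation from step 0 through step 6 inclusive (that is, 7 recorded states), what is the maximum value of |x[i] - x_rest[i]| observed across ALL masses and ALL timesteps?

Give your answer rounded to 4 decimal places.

Answer: 3.0000

Derivation:
Step 0: x=[7.0000 10.0000] v=[0.0000 2.0000]
Step 1: x=[3.0000 13.0000] v=[-8.0000 6.0000]
Step 2: x=[6.0000 11.0000] v=[6.0000 -4.0000]
Step 3: x=[8.0000 9.0000] v=[4.0000 -4.0000]
Step 4: x=[3.0000 11.0000] v=[-10.0000 4.0000]
Step 5: x=[3.0000 10.0000] v=[0.0000 -2.0000]
Step 6: x=[7.0000 7.0000] v=[8.0000 -6.0000]
Max displacement = 3.0000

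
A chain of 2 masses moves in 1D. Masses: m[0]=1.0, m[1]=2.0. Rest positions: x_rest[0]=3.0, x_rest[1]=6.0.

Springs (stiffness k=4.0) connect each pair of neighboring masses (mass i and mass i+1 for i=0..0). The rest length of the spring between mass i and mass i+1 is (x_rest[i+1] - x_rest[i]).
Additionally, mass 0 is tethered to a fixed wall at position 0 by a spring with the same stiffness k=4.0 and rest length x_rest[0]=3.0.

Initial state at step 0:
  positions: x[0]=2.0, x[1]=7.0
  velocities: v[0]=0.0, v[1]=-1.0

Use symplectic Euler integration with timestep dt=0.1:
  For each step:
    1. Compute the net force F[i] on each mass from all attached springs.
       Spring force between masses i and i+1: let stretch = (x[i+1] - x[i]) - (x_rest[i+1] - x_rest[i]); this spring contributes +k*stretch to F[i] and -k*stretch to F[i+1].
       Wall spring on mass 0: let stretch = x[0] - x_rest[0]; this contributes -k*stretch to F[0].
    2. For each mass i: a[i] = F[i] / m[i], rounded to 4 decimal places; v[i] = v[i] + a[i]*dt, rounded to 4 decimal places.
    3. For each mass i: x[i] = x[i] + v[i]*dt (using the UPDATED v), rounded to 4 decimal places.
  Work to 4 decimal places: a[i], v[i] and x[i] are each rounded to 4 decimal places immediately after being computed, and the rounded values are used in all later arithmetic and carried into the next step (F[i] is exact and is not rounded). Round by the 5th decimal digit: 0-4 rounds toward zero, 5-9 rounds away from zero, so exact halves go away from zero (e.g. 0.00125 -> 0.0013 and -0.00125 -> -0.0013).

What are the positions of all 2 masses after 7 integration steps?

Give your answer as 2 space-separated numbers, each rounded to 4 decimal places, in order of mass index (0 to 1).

Step 0: x=[2.0000 7.0000] v=[0.0000 -1.0000]
Step 1: x=[2.1200 6.8600] v=[1.2000 -1.4000]
Step 2: x=[2.3448 6.6852] v=[2.2480 -1.7480]
Step 3: x=[2.6494 6.4836] v=[3.0462 -2.0161]
Step 4: x=[3.0014 6.2653] v=[3.5201 -2.1829]
Step 5: x=[3.3639 6.0417] v=[3.6251 -2.2357]
Step 6: x=[3.6990 5.8246] v=[3.3507 -2.1713]
Step 7: x=[3.9711 5.6250] v=[2.7213 -1.9964]

Answer: 3.9711 5.6250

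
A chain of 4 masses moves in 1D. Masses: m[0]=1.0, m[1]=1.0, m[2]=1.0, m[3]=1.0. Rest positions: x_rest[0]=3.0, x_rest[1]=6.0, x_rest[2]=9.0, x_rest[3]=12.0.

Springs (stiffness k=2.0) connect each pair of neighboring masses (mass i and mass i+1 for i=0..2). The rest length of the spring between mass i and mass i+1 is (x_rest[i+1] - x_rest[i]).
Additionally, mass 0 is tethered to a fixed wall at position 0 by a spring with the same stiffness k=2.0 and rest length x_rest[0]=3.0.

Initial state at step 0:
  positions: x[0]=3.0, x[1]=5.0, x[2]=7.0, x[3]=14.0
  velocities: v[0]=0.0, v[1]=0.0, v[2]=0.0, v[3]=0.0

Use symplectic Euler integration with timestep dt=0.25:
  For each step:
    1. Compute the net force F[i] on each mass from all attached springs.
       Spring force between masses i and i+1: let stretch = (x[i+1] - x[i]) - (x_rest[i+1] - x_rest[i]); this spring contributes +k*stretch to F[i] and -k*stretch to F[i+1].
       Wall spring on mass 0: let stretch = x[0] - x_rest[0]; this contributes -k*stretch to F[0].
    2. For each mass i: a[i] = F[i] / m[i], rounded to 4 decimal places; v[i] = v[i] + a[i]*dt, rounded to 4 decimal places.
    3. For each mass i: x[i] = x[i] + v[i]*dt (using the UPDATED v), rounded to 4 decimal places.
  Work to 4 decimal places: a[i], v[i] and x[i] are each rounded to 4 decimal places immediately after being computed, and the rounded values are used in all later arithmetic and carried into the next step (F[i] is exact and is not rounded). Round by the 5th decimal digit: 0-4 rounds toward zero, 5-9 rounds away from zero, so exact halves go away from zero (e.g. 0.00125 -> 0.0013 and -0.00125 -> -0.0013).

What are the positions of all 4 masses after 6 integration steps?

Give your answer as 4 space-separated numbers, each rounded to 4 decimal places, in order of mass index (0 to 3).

Step 0: x=[3.0000 5.0000 7.0000 14.0000] v=[0.0000 0.0000 0.0000 0.0000]
Step 1: x=[2.8750 5.0000 7.6250 13.5000] v=[-0.5000 0.0000 2.5000 -2.0000]
Step 2: x=[2.6563 5.0625 8.6563 12.6406] v=[-0.8750 0.2500 4.1250 -3.4375]
Step 3: x=[2.4063 5.2735 9.7364 11.6582] v=[-1.0001 0.8438 4.3203 -3.9297]
Step 4: x=[2.2139 5.6839 10.4989 10.8106] v=[-0.7697 1.6417 3.0498 -3.3906]
Step 5: x=[2.1785 6.2625 10.6985 10.2990] v=[-0.1417 2.3142 0.7982 -2.0465]
Step 6: x=[2.3813 6.8851 10.2936 10.2123] v=[0.8111 2.4902 -1.6196 -0.3468]

Answer: 2.3813 6.8851 10.2936 10.2123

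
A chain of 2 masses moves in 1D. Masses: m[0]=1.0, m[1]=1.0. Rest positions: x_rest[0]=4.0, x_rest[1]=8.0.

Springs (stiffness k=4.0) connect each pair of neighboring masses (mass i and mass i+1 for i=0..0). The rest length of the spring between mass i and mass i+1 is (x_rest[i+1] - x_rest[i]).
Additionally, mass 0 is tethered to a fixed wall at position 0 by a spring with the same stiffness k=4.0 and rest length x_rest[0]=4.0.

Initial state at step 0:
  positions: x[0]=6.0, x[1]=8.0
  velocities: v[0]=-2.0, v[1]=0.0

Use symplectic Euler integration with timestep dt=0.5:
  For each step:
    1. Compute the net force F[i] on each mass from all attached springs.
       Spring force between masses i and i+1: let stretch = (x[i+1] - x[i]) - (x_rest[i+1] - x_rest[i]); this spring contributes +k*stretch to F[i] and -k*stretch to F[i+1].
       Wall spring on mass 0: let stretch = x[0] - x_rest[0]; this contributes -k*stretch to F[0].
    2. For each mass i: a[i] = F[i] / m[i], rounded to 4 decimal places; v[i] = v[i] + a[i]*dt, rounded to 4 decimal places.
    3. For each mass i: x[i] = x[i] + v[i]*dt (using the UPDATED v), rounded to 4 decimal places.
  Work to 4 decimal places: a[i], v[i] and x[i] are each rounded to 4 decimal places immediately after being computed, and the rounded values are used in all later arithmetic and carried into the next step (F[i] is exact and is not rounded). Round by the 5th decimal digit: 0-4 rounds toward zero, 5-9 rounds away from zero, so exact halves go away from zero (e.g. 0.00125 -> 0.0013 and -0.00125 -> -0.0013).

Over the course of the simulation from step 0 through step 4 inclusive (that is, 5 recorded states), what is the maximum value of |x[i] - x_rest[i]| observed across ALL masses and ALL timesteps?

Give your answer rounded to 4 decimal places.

Answer: 3.0000

Derivation:
Step 0: x=[6.0000 8.0000] v=[-2.0000 0.0000]
Step 1: x=[1.0000 10.0000] v=[-10.0000 4.0000]
Step 2: x=[4.0000 7.0000] v=[6.0000 -6.0000]
Step 3: x=[6.0000 5.0000] v=[4.0000 -4.0000]
Step 4: x=[1.0000 8.0000] v=[-10.0000 6.0000]
Max displacement = 3.0000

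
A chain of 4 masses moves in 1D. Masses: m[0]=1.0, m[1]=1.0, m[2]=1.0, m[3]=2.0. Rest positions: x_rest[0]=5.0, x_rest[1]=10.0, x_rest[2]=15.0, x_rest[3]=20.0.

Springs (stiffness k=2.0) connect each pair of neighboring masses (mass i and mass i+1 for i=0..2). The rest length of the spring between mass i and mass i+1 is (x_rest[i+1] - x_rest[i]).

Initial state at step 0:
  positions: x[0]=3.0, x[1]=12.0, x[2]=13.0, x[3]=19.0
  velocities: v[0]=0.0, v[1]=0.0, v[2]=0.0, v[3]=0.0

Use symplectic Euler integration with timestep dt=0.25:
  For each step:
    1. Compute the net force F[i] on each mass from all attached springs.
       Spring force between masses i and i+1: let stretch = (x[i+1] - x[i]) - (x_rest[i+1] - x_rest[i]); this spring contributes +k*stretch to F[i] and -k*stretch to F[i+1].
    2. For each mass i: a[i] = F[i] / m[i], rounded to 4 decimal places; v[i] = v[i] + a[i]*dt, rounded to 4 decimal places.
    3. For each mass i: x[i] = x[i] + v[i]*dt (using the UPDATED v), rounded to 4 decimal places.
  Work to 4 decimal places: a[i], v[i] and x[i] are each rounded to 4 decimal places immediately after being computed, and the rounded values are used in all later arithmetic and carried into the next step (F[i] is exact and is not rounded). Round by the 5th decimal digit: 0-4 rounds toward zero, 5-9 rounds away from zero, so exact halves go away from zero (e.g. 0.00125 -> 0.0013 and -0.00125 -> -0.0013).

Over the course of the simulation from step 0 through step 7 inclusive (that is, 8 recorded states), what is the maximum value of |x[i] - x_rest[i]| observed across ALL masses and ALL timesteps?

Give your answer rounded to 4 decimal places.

Answer: 3.1794

Derivation:
Step 0: x=[3.0000 12.0000 13.0000 19.0000] v=[0.0000 0.0000 0.0000 0.0000]
Step 1: x=[3.5000 11.0000 13.6250 18.9375] v=[2.0000 -4.0000 2.5000 -0.2500]
Step 2: x=[4.3125 9.3906 14.5860 18.8555] v=[3.2500 -6.4375 3.8438 -0.3281]
Step 3: x=[5.1348 7.7959 15.4312 18.8191] v=[3.2891 -6.3789 3.3809 -0.1455]
Step 4: x=[5.6647 6.8230 15.7455 18.8835] v=[2.1197 -3.8918 1.2572 0.2575]
Step 5: x=[5.7144 6.8206 15.3367 19.0643] v=[0.1989 -0.0097 -1.6351 0.7230]
Step 6: x=[5.2774 7.7444 14.3294 19.3246] v=[-1.7480 3.6953 -4.0294 1.0411]
Step 7: x=[4.5238 9.1830 13.1233 19.5852] v=[-3.0145 5.7543 -4.8243 1.0423]
Max displacement = 3.1794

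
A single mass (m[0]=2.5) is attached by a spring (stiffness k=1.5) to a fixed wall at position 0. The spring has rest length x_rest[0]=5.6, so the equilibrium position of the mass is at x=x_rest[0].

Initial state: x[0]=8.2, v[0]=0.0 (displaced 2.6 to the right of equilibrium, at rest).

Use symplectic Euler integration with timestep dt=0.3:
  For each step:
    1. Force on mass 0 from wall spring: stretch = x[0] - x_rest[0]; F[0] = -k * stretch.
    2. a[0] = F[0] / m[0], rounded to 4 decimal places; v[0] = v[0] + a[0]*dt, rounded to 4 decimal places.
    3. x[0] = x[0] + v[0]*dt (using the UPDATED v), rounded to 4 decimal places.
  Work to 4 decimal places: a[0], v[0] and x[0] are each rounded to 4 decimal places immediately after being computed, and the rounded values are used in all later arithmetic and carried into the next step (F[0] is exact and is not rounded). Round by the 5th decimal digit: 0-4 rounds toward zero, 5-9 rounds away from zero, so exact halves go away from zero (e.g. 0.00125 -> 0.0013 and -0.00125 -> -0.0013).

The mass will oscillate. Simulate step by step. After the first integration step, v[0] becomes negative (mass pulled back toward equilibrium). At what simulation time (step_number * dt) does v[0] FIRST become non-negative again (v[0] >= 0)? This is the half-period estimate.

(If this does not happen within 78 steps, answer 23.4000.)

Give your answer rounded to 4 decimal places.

Step 0: x=[8.2000] v=[0.0000]
Step 1: x=[8.0596] v=[-0.4680]
Step 2: x=[7.7864] v=[-0.9107]
Step 3: x=[7.3951] v=[-1.3042]
Step 4: x=[6.9069] v=[-1.6273]
Step 5: x=[6.3482] v=[-1.8625]
Step 6: x=[5.7490] v=[-1.9972]
Step 7: x=[5.1418] v=[-2.0240]
Step 8: x=[4.5594] v=[-1.9415]
Step 9: x=[4.0331] v=[-1.7542]
Step 10: x=[3.5914] v=[-1.4722]
Step 11: x=[3.2582] v=[-1.1106]
Step 12: x=[3.0515] v=[-0.6891]
Step 13: x=[2.9824] v=[-0.2304]
Step 14: x=[3.0546] v=[0.2408]
First v>=0 after going negative at step 14, time=4.2000

Answer: 4.2000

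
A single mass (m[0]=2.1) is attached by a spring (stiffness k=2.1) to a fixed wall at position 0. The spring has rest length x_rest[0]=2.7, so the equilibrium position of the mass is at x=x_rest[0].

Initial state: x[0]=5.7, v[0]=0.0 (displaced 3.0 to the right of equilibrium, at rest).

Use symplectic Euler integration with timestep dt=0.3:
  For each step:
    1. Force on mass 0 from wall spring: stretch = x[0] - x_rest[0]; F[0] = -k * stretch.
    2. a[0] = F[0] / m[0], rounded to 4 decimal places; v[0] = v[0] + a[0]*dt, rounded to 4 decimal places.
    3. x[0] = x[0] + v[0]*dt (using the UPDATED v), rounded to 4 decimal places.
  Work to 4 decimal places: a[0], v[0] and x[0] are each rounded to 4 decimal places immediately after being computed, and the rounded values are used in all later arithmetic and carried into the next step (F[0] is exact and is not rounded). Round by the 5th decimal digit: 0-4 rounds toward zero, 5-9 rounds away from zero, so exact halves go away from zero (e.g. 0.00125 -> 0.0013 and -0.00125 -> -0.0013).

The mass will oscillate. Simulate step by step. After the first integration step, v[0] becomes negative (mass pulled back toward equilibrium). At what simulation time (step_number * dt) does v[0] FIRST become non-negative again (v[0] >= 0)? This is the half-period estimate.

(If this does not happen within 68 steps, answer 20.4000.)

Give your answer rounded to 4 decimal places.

Step 0: x=[5.7000] v=[0.0000]
Step 1: x=[5.4300] v=[-0.9000]
Step 2: x=[4.9143] v=[-1.7190]
Step 3: x=[4.1993] v=[-2.3833]
Step 4: x=[3.3494] v=[-2.8331]
Step 5: x=[2.4410] v=[-3.0279]
Step 6: x=[1.5559] v=[-2.9502]
Step 7: x=[0.7738] v=[-2.6070]
Step 8: x=[0.1651] v=[-2.0291]
Step 9: x=[-0.2155] v=[-1.2686]
Step 10: x=[-0.3337] v=[-0.3940]
Step 11: x=[-0.1789] v=[0.5161]
First v>=0 after going negative at step 11, time=3.3000

Answer: 3.3000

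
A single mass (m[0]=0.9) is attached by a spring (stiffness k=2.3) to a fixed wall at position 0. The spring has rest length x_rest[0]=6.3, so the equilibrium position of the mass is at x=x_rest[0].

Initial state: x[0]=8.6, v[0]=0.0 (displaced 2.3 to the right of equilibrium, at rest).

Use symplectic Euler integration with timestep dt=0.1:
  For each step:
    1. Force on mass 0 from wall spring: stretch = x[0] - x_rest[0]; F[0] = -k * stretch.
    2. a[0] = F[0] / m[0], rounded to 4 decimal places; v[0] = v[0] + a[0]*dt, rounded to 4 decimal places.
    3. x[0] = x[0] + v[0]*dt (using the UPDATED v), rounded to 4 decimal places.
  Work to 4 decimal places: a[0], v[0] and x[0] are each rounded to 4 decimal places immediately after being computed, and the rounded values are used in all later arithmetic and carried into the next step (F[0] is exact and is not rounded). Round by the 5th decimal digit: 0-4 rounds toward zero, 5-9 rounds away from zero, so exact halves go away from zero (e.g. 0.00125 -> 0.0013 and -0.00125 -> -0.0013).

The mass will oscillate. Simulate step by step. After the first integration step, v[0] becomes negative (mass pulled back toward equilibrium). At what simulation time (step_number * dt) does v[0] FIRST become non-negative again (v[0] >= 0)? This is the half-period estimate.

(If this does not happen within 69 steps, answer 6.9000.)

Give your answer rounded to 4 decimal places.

Step 0: x=[8.6000] v=[0.0000]
Step 1: x=[8.5412] v=[-0.5878]
Step 2: x=[8.4251] v=[-1.1606]
Step 3: x=[8.2547] v=[-1.7037]
Step 4: x=[8.0344] v=[-2.2032]
Step 5: x=[7.7698] v=[-2.6464]
Step 6: x=[7.4676] v=[-3.0220]
Step 7: x=[7.1356] v=[-3.3204]
Step 8: x=[6.7822] v=[-3.5339]
Step 9: x=[6.4165] v=[-3.6571]
Step 10: x=[6.0478] v=[-3.6869]
Step 11: x=[5.6856] v=[-3.6225]
Step 12: x=[5.3391] v=[-3.4655]
Step 13: x=[5.0171] v=[-3.2199]
Step 14: x=[4.7279] v=[-2.8921]
Step 15: x=[4.4789] v=[-2.4903]
Step 16: x=[4.2764] v=[-2.0249]
Step 17: x=[4.1256] v=[-1.5078]
Step 18: x=[4.0304] v=[-0.9521]
Step 19: x=[3.9932] v=[-0.3721]
Step 20: x=[4.0149] v=[0.2174]
First v>=0 after going negative at step 20, time=2.0000

Answer: 2.0000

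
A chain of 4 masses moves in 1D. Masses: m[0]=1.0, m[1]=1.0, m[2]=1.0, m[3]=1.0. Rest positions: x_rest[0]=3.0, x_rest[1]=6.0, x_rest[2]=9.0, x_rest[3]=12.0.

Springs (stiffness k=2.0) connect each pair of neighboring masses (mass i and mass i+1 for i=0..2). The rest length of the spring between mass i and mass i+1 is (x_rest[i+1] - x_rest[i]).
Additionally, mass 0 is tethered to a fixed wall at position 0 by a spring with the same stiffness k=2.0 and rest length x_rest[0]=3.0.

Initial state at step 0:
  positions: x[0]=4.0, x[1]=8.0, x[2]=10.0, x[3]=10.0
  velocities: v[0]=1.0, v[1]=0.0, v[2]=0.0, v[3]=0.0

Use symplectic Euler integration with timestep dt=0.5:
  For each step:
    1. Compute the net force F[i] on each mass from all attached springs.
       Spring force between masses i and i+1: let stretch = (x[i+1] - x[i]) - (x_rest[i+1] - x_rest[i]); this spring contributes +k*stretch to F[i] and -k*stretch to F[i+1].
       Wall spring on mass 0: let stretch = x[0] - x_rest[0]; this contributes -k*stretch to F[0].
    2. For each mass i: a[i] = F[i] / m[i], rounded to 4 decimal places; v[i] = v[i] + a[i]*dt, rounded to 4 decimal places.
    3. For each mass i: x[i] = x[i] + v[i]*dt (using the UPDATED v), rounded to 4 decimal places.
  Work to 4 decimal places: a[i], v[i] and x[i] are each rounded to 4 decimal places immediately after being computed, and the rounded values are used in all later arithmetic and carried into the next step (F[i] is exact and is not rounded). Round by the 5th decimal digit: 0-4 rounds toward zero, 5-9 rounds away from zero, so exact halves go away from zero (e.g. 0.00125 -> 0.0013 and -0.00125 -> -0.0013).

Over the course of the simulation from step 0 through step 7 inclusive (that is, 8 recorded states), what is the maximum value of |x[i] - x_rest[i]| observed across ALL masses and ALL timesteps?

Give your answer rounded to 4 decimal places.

Step 0: x=[4.0000 8.0000 10.0000 10.0000] v=[1.0000 0.0000 0.0000 0.0000]
Step 1: x=[4.5000 7.0000 9.0000 11.5000] v=[1.0000 -2.0000 -2.0000 3.0000]
Step 2: x=[4.0000 5.7500 8.2500 13.2500] v=[-1.0000 -2.5000 -1.5000 3.5000]
Step 3: x=[2.3750 4.8750 8.7500 14.0000] v=[-3.2500 -1.7500 1.0000 1.5000]
Step 4: x=[0.8125 4.6875 9.9375 13.6250] v=[-3.1250 -0.3750 2.3750 -0.7500]
Step 5: x=[0.7813 5.1875 10.3438 12.9063] v=[-0.0625 1.0000 0.8125 -1.4375]
Step 6: x=[2.5625 6.0626 9.4532 12.4063] v=[3.5624 1.7501 -1.7813 -1.0000]
Step 7: x=[4.8125 6.8829 8.3438 11.9298] v=[4.5000 1.6406 -2.2188 -0.9531]
Max displacement = 2.2187

Answer: 2.2187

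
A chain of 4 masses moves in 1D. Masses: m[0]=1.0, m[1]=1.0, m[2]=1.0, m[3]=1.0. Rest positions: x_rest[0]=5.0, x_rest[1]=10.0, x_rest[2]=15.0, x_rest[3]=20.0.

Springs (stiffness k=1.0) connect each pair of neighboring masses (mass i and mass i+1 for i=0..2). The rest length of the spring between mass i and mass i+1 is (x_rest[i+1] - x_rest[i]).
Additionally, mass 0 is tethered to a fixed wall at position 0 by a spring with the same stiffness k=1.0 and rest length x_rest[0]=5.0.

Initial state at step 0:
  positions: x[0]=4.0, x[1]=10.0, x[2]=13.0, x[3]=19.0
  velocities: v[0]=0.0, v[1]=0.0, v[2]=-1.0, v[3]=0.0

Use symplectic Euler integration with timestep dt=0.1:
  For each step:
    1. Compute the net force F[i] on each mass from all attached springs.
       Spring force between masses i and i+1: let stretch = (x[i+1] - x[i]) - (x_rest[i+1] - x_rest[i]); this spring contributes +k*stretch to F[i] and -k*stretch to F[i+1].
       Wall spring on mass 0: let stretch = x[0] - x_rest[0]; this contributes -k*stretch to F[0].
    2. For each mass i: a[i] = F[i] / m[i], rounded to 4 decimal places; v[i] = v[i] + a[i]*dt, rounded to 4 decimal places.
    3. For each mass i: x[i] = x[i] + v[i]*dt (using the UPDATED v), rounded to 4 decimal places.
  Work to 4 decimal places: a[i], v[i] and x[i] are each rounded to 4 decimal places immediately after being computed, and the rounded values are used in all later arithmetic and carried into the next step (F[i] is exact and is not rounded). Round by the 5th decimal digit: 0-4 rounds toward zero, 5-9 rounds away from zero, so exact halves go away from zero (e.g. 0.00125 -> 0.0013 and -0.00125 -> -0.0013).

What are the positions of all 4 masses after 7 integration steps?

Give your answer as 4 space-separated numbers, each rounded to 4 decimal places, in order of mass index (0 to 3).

Answer: 4.4757 9.2395 13.1258 18.7153

Derivation:
Step 0: x=[4.0000 10.0000 13.0000 19.0000] v=[0.0000 0.0000 -1.0000 0.0000]
Step 1: x=[4.0200 9.9700 12.9300 18.9900] v=[0.2000 -0.3000 -0.7000 -0.1000]
Step 2: x=[4.0593 9.9101 12.8910 18.9694] v=[0.3930 -0.5990 -0.3900 -0.2060]
Step 3: x=[4.1165 9.8215 12.8830 18.9380] v=[0.5722 -0.8860 -0.0803 -0.3138]
Step 4: x=[4.1896 9.7065 12.9049 18.8961] v=[0.7311 -1.1504 0.2191 -0.4193]
Step 5: x=[4.2760 9.5683 12.9547 18.8443] v=[0.8638 -1.3823 0.4984 -0.5184]
Step 6: x=[4.3725 9.4110 13.0296 18.7836] v=[0.9654 -1.5729 0.7487 -0.6074]
Step 7: x=[4.4757 9.2395 13.1258 18.7153] v=[1.0320 -1.7149 0.9622 -0.6828]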